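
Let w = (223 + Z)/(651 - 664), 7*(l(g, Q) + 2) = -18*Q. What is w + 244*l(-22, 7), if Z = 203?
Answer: -63866/13 ≈ -4912.8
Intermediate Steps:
l(g, Q) = -2 - 18*Q/7 (l(g, Q) = -2 + (-18*Q)/7 = -2 - 18*Q/7)
w = -426/13 (w = (223 + 203)/(651 - 664) = 426/(-13) = 426*(-1/13) = -426/13 ≈ -32.769)
w + 244*l(-22, 7) = -426/13 + 244*(-2 - 18/7*7) = -426/13 + 244*(-2 - 18) = -426/13 + 244*(-20) = -426/13 - 4880 = -63866/13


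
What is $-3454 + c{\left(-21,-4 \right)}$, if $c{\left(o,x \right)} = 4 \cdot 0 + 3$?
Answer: $-3451$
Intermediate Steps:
$c{\left(o,x \right)} = 3$ ($c{\left(o,x \right)} = 0 + 3 = 3$)
$-3454 + c{\left(-21,-4 \right)} = -3454 + 3 = -3451$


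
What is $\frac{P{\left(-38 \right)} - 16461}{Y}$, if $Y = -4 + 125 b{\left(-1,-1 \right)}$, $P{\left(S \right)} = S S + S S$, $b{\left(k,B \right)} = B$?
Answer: $\frac{13573}{129} \approx 105.22$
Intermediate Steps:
$P{\left(S \right)} = 2 S^{2}$ ($P{\left(S \right)} = S^{2} + S^{2} = 2 S^{2}$)
$Y = -129$ ($Y = -4 + 125 \left(-1\right) = -4 - 125 = -129$)
$\frac{P{\left(-38 \right)} - 16461}{Y} = \frac{2 \left(-38\right)^{2} - 16461}{-129} = \left(2 \cdot 1444 - 16461\right) \left(- \frac{1}{129}\right) = \left(2888 - 16461\right) \left(- \frac{1}{129}\right) = \left(-13573\right) \left(- \frac{1}{129}\right) = \frac{13573}{129}$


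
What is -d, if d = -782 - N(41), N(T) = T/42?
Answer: 32885/42 ≈ 782.98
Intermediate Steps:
N(T) = T/42 (N(T) = T*(1/42) = T/42)
d = -32885/42 (d = -782 - 41/42 = -32885/42 ≈ -782.98)
-d = -1*(-32885/42) = 32885/42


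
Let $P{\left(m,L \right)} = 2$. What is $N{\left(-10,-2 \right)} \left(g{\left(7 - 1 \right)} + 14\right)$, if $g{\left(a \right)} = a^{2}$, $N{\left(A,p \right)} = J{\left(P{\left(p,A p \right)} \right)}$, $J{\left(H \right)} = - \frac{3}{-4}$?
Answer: $\frac{75}{2} \approx 37.5$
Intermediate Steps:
$J{\left(H \right)} = \frac{3}{4}$ ($J{\left(H \right)} = \left(-3\right) \left(- \frac{1}{4}\right) = \frac{3}{4}$)
$N{\left(A,p \right)} = \frac{3}{4}$
$N{\left(-10,-2 \right)} \left(g{\left(7 - 1 \right)} + 14\right) = \frac{3 \left(\left(7 - 1\right)^{2} + 14\right)}{4} = \frac{3 \left(6^{2} + 14\right)}{4} = \frac{3 \left(36 + 14\right)}{4} = \frac{3}{4} \cdot 50 = \frac{75}{2}$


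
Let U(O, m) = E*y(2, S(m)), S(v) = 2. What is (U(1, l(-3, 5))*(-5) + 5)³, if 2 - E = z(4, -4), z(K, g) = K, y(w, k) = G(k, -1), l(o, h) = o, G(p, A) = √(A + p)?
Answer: 3375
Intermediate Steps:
y(w, k) = √(-1 + k)
E = -2 (E = 2 - 1*4 = 2 - 4 = -2)
U(O, m) = -2 (U(O, m) = -2*√(-1 + 2) = -2*√1 = -2*1 = -2)
(U(1, l(-3, 5))*(-5) + 5)³ = (-2*(-5) + 5)³ = (10 + 5)³ = 15³ = 3375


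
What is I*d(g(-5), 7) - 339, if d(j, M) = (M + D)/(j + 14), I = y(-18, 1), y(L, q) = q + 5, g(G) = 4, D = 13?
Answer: -997/3 ≈ -332.33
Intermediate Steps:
y(L, q) = 5 + q
I = 6 (I = 5 + 1 = 6)
d(j, M) = (13 + M)/(14 + j) (d(j, M) = (M + 13)/(j + 14) = (13 + M)/(14 + j))
I*d(g(-5), 7) - 339 = 6*((13 + 7)/(14 + 4)) - 339 = 6*(20/18) - 339 = 6*((1/18)*20) - 339 = 6*(10/9) - 339 = 20/3 - 339 = -997/3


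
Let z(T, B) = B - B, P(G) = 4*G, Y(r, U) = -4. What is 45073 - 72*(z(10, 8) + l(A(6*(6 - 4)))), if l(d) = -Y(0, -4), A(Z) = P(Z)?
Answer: 44785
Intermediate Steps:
A(Z) = 4*Z
l(d) = 4 (l(d) = -1*(-4) = 4)
z(T, B) = 0
45073 - 72*(z(10, 8) + l(A(6*(6 - 4)))) = 45073 - 72*(0 + 4) = 45073 - 72*4 = 45073 - 288 = 44785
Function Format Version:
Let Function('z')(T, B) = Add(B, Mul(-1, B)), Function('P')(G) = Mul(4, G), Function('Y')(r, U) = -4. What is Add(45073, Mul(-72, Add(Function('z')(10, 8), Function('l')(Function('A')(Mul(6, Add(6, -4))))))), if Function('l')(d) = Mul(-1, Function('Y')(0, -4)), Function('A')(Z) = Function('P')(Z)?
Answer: 44785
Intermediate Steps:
Function('A')(Z) = Mul(4, Z)
Function('l')(d) = 4 (Function('l')(d) = Mul(-1, -4) = 4)
Function('z')(T, B) = 0
Add(45073, Mul(-72, Add(Function('z')(10, 8), Function('l')(Function('A')(Mul(6, Add(6, -4))))))) = Add(45073, Mul(-72, Add(0, 4))) = Add(45073, Mul(-72, 4)) = Add(45073, -288) = 44785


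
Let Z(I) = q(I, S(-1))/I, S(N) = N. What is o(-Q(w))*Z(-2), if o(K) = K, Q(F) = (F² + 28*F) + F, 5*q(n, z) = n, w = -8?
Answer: 168/5 ≈ 33.600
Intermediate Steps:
q(n, z) = n/5
Q(F) = F² + 29*F
Z(I) = ⅕ (Z(I) = (I/5)/I = ⅕)
o(-Q(w))*Z(-2) = -(-8)*(29 - 8)*(⅕) = -(-8)*21*(⅕) = -1*(-168)*(⅕) = 168*(⅕) = 168/5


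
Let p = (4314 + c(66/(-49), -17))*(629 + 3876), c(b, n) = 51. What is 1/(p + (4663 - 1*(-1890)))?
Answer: 1/19670878 ≈ 5.0837e-8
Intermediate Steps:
p = 19664325 (p = (4314 + 51)*(629 + 3876) = 4365*4505 = 19664325)
1/(p + (4663 - 1*(-1890))) = 1/(19664325 + (4663 - 1*(-1890))) = 1/(19664325 + (4663 + 1890)) = 1/(19664325 + 6553) = 1/19670878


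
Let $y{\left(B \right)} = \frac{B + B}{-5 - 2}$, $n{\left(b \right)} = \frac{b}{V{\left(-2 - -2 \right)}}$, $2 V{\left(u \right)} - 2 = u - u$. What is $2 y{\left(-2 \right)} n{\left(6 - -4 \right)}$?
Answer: $\frac{80}{7} \approx 11.429$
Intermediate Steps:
$V{\left(u \right)} = 1$ ($V{\left(u \right)} = 1 + \frac{u - u}{2} = 1 + \frac{1}{2} \cdot 0 = 1 + 0 = 1$)
$n{\left(b \right)} = b$ ($n{\left(b \right)} = \frac{b}{1} = b 1 = b$)
$y{\left(B \right)} = - \frac{2 B}{7}$ ($y{\left(B \right)} = \frac{2 B}{-7} = 2 B \left(- \frac{1}{7}\right) = - \frac{2 B}{7}$)
$2 y{\left(-2 \right)} n{\left(6 - -4 \right)} = 2 \left(\left(- \frac{2}{7}\right) \left(-2\right)\right) \left(6 - -4\right) = 2 \cdot \frac{4}{7} \left(6 + 4\right) = \frac{8}{7} \cdot 10 = \frac{80}{7}$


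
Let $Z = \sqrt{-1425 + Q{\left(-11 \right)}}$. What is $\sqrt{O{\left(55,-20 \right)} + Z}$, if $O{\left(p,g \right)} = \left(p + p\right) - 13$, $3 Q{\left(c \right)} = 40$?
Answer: $\frac{\sqrt{873 + 33 i \sqrt{105}}}{3} \approx 10.026 + 1.8738 i$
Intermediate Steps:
$Q{\left(c \right)} = \frac{40}{3}$ ($Q{\left(c \right)} = \frac{1}{3} \cdot 40 = \frac{40}{3}$)
$O{\left(p,g \right)} = -13 + 2 p$ ($O{\left(p,g \right)} = 2 p - 13 = -13 + 2 p$)
$Z = \frac{11 i \sqrt{105}}{3}$ ($Z = \sqrt{-1425 + \frac{40}{3}} = \sqrt{- \frac{4235}{3}} = \frac{11 i \sqrt{105}}{3} \approx 37.572 i$)
$\sqrt{O{\left(55,-20 \right)} + Z} = \sqrt{\left(-13 + 2 \cdot 55\right) + \frac{11 i \sqrt{105}}{3}} = \sqrt{\left(-13 + 110\right) + \frac{11 i \sqrt{105}}{3}} = \sqrt{97 + \frac{11 i \sqrt{105}}{3}}$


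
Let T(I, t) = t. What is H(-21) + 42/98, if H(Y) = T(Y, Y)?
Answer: -144/7 ≈ -20.571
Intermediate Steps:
H(Y) = Y
H(-21) + 42/98 = -21 + 42/98 = -21 + 42*(1/98) = -21 + 3/7 = -144/7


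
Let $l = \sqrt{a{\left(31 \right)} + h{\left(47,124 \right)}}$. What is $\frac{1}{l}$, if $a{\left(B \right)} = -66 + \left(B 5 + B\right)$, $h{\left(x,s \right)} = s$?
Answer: $\frac{\sqrt{61}}{122} \approx 0.064018$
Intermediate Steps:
$a{\left(B \right)} = -66 + 6 B$ ($a{\left(B \right)} = -66 + \left(5 B + B\right) = -66 + 6 B$)
$l = 2 \sqrt{61}$ ($l = \sqrt{\left(-66 + 6 \cdot 31\right) + 124} = \sqrt{\left(-66 + 186\right) + 124} = \sqrt{120 + 124} = \sqrt{244} = 2 \sqrt{61} \approx 15.62$)
$\frac{1}{l} = \frac{1}{2 \sqrt{61}} = \frac{\sqrt{61}}{122}$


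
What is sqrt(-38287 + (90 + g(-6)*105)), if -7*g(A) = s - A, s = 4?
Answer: I*sqrt(38347) ≈ 195.82*I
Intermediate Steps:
g(A) = -4/7 + A/7 (g(A) = -(4 - A)/7 = -4/7 + A/7)
sqrt(-38287 + (90 + g(-6)*105)) = sqrt(-38287 + (90 + (-4/7 + (1/7)*(-6))*105)) = sqrt(-38287 + (90 + (-4/7 - 6/7)*105)) = sqrt(-38287 + (90 - 10/7*105)) = sqrt(-38287 + (90 - 150)) = sqrt(-38287 - 60) = sqrt(-38347) = I*sqrt(38347)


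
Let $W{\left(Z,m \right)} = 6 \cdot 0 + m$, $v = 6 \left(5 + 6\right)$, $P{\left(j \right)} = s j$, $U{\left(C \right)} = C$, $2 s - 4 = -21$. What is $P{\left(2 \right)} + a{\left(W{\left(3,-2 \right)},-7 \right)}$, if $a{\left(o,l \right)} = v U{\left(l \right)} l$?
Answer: $3217$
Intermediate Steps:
$s = - \frac{17}{2}$ ($s = 2 + \frac{1}{2} \left(-21\right) = 2 - \frac{21}{2} = - \frac{17}{2} \approx -8.5$)
$P{\left(j \right)} = - \frac{17 j}{2}$
$v = 66$ ($v = 6 \cdot 11 = 66$)
$W{\left(Z,m \right)} = m$ ($W{\left(Z,m \right)} = 0 + m = m$)
$a{\left(o,l \right)} = 66 l^{2}$ ($a{\left(o,l \right)} = 66 l l = 66 l^{2}$)
$P{\left(2 \right)} + a{\left(W{\left(3,-2 \right)},-7 \right)} = \left(- \frac{17}{2}\right) 2 + 66 \left(-7\right)^{2} = -17 + 66 \cdot 49 = -17 + 3234 = 3217$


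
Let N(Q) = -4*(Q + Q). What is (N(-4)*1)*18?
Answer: 576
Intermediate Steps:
N(Q) = -8*Q
(N(-4)*1)*18 = (-8*(-4)*1)*18 = (32*1)*18 = 32*18 = 576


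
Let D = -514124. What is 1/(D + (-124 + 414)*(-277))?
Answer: -1/594454 ≈ -1.6822e-6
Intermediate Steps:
1/(D + (-124 + 414)*(-277)) = 1/(-514124 + (-124 + 414)*(-277)) = 1/(-514124 + 290*(-277)) = 1/(-514124 - 80330) = 1/(-594454) = -1/594454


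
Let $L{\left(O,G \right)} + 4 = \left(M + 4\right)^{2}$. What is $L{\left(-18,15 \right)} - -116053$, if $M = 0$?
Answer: $116065$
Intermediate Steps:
$L{\left(O,G \right)} = 12$ ($L{\left(O,G \right)} = -4 + \left(0 + 4\right)^{2} = -4 + 4^{2} = -4 + 16 = 12$)
$L{\left(-18,15 \right)} - -116053 = 12 - -116053 = 12 + 116053 = 116065$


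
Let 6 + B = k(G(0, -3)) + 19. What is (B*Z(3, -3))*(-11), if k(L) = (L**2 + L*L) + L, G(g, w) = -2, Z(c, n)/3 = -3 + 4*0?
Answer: 1881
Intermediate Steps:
Z(c, n) = -9 (Z(c, n) = 3*(-3 + 4*0) = 3*(-3 + 0) = 3*(-3) = -9)
k(L) = L + 2*L**2 (k(L) = (L**2 + L**2) + L = 2*L**2 + L = L + 2*L**2)
B = 19 (B = -6 + (-2*(1 + 2*(-2)) + 19) = -6 + (-2*(1 - 4) + 19) = -6 + (-2*(-3) + 19) = -6 + (6 + 19) = -6 + 25 = 19)
(B*Z(3, -3))*(-11) = (19*(-9))*(-11) = -171*(-11) = 1881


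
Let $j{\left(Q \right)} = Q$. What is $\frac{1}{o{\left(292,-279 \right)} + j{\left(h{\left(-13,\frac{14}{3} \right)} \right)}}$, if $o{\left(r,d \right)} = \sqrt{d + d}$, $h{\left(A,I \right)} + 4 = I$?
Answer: $\frac{3}{2513} - \frac{27 i \sqrt{62}}{5026} \approx 0.0011938 - 0.0423 i$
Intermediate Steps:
$h{\left(A,I \right)} = -4 + I$
$o{\left(r,d \right)} = \sqrt{2} \sqrt{d}$ ($o{\left(r,d \right)} = \sqrt{2 d} = \sqrt{2} \sqrt{d}$)
$\frac{1}{o{\left(292,-279 \right)} + j{\left(h{\left(-13,\frac{14}{3} \right)} \right)}} = \frac{1}{\sqrt{2} \sqrt{-279} - \left(4 - \frac{14}{3}\right)} = \frac{1}{\sqrt{2} \cdot 3 i \sqrt{31} + \left(-4 + 14 \cdot \frac{1}{3}\right)} = \frac{1}{3 i \sqrt{62} + \left(-4 + \frac{14}{3}\right)} = \frac{1}{3 i \sqrt{62} + \frac{2}{3}} = \frac{1}{\frac{2}{3} + 3 i \sqrt{62}}$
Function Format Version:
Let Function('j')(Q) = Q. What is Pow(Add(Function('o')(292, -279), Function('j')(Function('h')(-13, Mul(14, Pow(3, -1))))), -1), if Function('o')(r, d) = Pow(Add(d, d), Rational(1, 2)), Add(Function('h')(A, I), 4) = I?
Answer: Add(Rational(3, 2513), Mul(Rational(-27, 5026), I, Pow(62, Rational(1, 2)))) ≈ Add(0.0011938, Mul(-0.042300, I))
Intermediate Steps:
Function('h')(A, I) = Add(-4, I)
Function('o')(r, d) = Mul(Pow(2, Rational(1, 2)), Pow(d, Rational(1, 2))) (Function('o')(r, d) = Pow(Mul(2, d), Rational(1, 2)) = Mul(Pow(2, Rational(1, 2)), Pow(d, Rational(1, 2))))
Pow(Add(Function('o')(292, -279), Function('j')(Function('h')(-13, Mul(14, Pow(3, -1))))), -1) = Pow(Add(Mul(Pow(2, Rational(1, 2)), Pow(-279, Rational(1, 2))), Add(-4, Mul(14, Pow(3, -1)))), -1) = Pow(Add(Mul(Pow(2, Rational(1, 2)), Mul(3, I, Pow(31, Rational(1, 2)))), Add(-4, Mul(14, Rational(1, 3)))), -1) = Pow(Add(Mul(3, I, Pow(62, Rational(1, 2))), Add(-4, Rational(14, 3))), -1) = Pow(Add(Mul(3, I, Pow(62, Rational(1, 2))), Rational(2, 3)), -1) = Pow(Add(Rational(2, 3), Mul(3, I, Pow(62, Rational(1, 2)))), -1)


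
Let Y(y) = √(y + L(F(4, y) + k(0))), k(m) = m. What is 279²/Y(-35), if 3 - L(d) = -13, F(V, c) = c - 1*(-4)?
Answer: -77841*I*√19/19 ≈ -17858.0*I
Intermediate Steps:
F(V, c) = 4 + c (F(V, c) = c + 4 = 4 + c)
L(d) = 16 (L(d) = 3 - 1*(-13) = 3 + 13 = 16)
Y(y) = √(16 + y) (Y(y) = √(y + 16) = √(16 + y))
279²/Y(-35) = 279²/(√(16 - 35)) = 77841/(√(-19)) = 77841/((I*√19)) = 77841*(-I*√19/19) = -77841*I*√19/19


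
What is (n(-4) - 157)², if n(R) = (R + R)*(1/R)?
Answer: 24025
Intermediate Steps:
n(R) = 2 (n(R) = (2*R)/R = 2)
(n(-4) - 157)² = (2 - 157)² = (-155)² = 24025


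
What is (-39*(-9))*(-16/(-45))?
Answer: 624/5 ≈ 124.80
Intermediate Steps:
(-39*(-9))*(-16/(-45)) = 351*(-16*(-1/45)) = 351*(16/45) = 624/5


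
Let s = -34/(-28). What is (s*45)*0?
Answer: 0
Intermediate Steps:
s = 17/14 (s = -34*(-1/28) = 17/14 ≈ 1.2143)
(s*45)*0 = ((17/14)*45)*0 = (765/14)*0 = 0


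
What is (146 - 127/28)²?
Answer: 15689521/784 ≈ 20012.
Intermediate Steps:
(146 - 127/28)² = (3961/28)² = 15689521/784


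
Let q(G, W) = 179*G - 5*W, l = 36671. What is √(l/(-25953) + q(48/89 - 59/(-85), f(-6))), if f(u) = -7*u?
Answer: 2*√90329685552025935/196334445 ≈ 3.0616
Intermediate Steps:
q(G, W) = -5*W + 179*G
√(l/(-25953) + q(48/89 - 59/(-85), f(-6))) = √(36671/(-25953) + (-(-35)*(-6) + 179*(48/89 - 59/(-85)))) = √(36671*(-1/25953) + (-5*42 + 179*(48*(1/89) - 59*(-1/85)))) = √(-36671/25953 + (-210 + 179*(48/89 + 59/85))) = √(-36671/25953 + (-210 + 179*(9331/7565))) = √(-36671/25953 + (-210 + 1670249/7565)) = √(-36671/25953 + 81599/7565) = √(1840322732/196334445) = 2*√90329685552025935/196334445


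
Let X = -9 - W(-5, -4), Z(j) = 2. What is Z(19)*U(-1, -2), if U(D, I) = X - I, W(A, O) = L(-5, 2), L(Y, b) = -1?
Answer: -12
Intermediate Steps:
W(A, O) = -1
X = -8 (X = -9 - 1*(-1) = -9 + 1 = -8)
U(D, I) = -8 - I
Z(19)*U(-1, -2) = 2*(-8 - 1*(-2)) = 2*(-8 + 2) = 2*(-6) = -12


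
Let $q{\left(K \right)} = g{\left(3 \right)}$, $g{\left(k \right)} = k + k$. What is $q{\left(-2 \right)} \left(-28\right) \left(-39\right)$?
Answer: $6552$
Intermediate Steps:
$g{\left(k \right)} = 2 k$
$q{\left(K \right)} = 6$ ($q{\left(K \right)} = 2 \cdot 3 = 6$)
$q{\left(-2 \right)} \left(-28\right) \left(-39\right) = 6 \left(-28\right) \left(-39\right) = \left(-168\right) \left(-39\right) = 6552$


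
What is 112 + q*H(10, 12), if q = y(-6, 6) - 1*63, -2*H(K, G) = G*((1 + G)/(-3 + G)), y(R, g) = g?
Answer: 606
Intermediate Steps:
H(K, G) = -G*(1 + G)/(2*(-3 + G)) (H(K, G) = -G*(1 + G)/(-3 + G)/2 = -G*(1 + G)/(2*(-3 + G)))
q = -57 (q = 6 - 1*63 = 6 - 63 = -57)
112 + q*H(10, 12) = 112 - (-57)*12*(1 + 12)/(-6 + 2*12) = 112 - (-57)*12*13/(-6 + 24) = 112 - (-57)*12*13/18 = 112 - 57*(-26/3) = 112 + 494 = 606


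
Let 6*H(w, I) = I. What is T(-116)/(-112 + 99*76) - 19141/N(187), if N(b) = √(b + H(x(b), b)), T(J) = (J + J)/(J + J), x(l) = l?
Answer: 1/7412 - 19141*√7854/1309 ≈ -1295.9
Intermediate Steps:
H(w, I) = I/6
T(J) = 1 (T(J) = (2*J)/((2*J)) = (2*J)*(1/(2*J)) = 1)
N(b) = √42*√b/6 (N(b) = √(b + b/6) = √(7*b/6) = √42*√b/6)
T(-116)/(-112 + 99*76) - 19141/N(187) = 1/(-112 + 99*76) - 19141*√7854/1309 = 1/(-112 + 7524) - 19141*√7854/1309 = 1/7412 - 19141*√7854/1309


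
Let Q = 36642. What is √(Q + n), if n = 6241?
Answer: √42883 ≈ 207.08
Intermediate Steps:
√(Q + n) = √(36642 + 6241) = √42883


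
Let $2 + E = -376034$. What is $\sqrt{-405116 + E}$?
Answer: $4 i \sqrt{48822} \approx 883.83 i$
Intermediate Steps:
$E = -376036$ ($E = -2 - 376034 = -376036$)
$\sqrt{-405116 + E} = \sqrt{-405116 - 376036} = \sqrt{-781152} = 4 i \sqrt{48822}$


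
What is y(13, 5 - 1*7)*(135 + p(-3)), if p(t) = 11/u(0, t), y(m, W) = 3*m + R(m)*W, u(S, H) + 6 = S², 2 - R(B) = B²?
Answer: 298027/6 ≈ 49671.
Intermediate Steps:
R(B) = 2 - B²
u(S, H) = -6 + S²
y(m, W) = 3*m + W*(2 - m²) (y(m, W) = 3*m + (2 - m²)*W = 3*m + W*(2 - m²))
p(t) = -11/6 (p(t) = 11/(-6 + 0²) = 11/(-6 + 0) = 11/(-6) = 11*(-⅙) = -11/6)
y(13, 5 - 1*7)*(135 + p(-3)) = (3*13 - (5 - 1*7)*(-2 + 13²))*(135 - 11/6) = (39 - (5 - 7)*(-2 + 169))*(799/6) = (39 - 1*(-2)*167)*(799/6) = (39 + 334)*(799/6) = 373*(799/6) = 298027/6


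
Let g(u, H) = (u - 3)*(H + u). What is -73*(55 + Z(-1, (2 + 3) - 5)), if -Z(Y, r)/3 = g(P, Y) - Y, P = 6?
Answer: -511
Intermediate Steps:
g(u, H) = (-3 + u)*(H + u)
Z(Y, r) = -54 - 6*Y (Z(Y, r) = -3*((6² - 3*Y - 3*6 + Y*6) - Y) = -3*((36 - 3*Y - 18 + 6*Y) - Y) = -3*((18 + 3*Y) - Y) = -3*(18 + 2*Y) = -54 - 6*Y)
-73*(55 + Z(-1, (2 + 3) - 5)) = -73*(55 + (-54 - 6*(-1))) = -73*(55 + (-54 + 6)) = -73*(55 - 48) = -73*7 = -511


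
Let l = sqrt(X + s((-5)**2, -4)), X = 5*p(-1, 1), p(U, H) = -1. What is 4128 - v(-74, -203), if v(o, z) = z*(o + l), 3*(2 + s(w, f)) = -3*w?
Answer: -10894 + 812*I*sqrt(2) ≈ -10894.0 + 1148.3*I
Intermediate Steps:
s(w, f) = -2 - w (s(w, f) = -2 + (-3*w)/3 = -2 - w)
X = -5 (X = 5*(-1) = -5)
l = 4*I*sqrt(2) (l = sqrt(-5 + (-2 - 1*(-5)**2)) = sqrt(-5 + (-2 - 1*25)) = sqrt(-5 + (-2 - 25)) = sqrt(-5 - 27) = sqrt(-32) = 4*I*sqrt(2) ≈ 5.6569*I)
v(o, z) = z*(o + 4*I*sqrt(2))
4128 - v(-74, -203) = 4128 - (-203)*(-74 + 4*I*sqrt(2)) = 4128 - (15022 - 812*I*sqrt(2)) = 4128 + (-15022 + 812*I*sqrt(2)) = -10894 + 812*I*sqrt(2)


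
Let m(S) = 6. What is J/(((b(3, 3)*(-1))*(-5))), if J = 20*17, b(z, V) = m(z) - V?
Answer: 68/3 ≈ 22.667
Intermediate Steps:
b(z, V) = 6 - V
J = 340
J/(((b(3, 3)*(-1))*(-5))) = 340/((((6 - 1*3)*(-1))*(-5))) = 340/((((6 - 3)*(-1))*(-5))) = 340/(((3*(-1))*(-5))) = 340/((-3*(-5))) = 340/15 = 340*(1/15) = 68/3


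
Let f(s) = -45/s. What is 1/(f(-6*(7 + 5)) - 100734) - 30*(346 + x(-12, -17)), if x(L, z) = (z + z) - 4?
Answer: -7446211088/805867 ≈ -9240.0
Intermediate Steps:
x(L, z) = -4 + 2*z (x(L, z) = 2*z - 4 = -4 + 2*z)
1/(f(-6*(7 + 5)) - 100734) - 30*(346 + x(-12, -17)) = 1/(-45*(-1/(6*(7 + 5))) - 100734) - 30*(346 + (-4 + 2*(-17))) = 1/(-45/((-6*12)) - 100734) - 30*(346 + (-4 - 34)) = 1/(-45/(-72) - 100734) - 30*(346 - 38) = 1/(-45*(-1/72) - 100734) - 30*308 = 1/(5/8 - 100734) - 1*9240 = 1/(-805867/8) - 9240 = -8/805867 - 9240 = -7446211088/805867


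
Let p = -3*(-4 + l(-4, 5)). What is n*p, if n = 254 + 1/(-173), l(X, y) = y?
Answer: -131823/173 ≈ -761.98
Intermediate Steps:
p = -3 (p = -3*(-4 + 5) = -3*1 = -3)
n = 43941/173 (n = 254 - 1/173 = 43941/173 ≈ 253.99)
n*p = (43941/173)*(-3) = -131823/173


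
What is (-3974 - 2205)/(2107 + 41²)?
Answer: -6179/3788 ≈ -1.6312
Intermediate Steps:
(-3974 - 2205)/(2107 + 41²) = -6179/(2107 + 1681) = -6179/3788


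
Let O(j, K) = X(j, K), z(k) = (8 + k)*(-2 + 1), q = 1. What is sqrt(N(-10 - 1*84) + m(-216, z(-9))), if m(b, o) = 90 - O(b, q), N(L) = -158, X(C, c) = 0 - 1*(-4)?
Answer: 6*I*sqrt(2) ≈ 8.4853*I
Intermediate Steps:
z(k) = -8 - k (z(k) = (8 + k)*(-1) = -8 - k)
X(C, c) = 4 (X(C, c) = 0 + 4 = 4)
O(j, K) = 4
m(b, o) = 86 (m(b, o) = 90 - 1*4 = 90 - 4 = 86)
sqrt(N(-10 - 1*84) + m(-216, z(-9))) = sqrt(-158 + 86) = sqrt(-72) = 6*I*sqrt(2)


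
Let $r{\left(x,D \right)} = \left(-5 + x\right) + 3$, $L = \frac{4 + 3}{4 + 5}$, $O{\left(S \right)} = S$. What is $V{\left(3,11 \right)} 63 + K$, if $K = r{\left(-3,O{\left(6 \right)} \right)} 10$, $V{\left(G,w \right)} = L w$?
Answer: $489$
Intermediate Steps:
$L = \frac{7}{9} \approx 0.77778$
$r{\left(x,D \right)} = -2 + x$
$V{\left(G,w \right)} = \frac{7 w}{9}$
$K = -50$ ($K = \left(-2 - 3\right) 10 = \left(-5\right) 10 = -50$)
$V{\left(3,11 \right)} 63 + K = \frac{7}{9} \cdot 11 \cdot 63 - 50 = \frac{77}{9} \cdot 63 - 50 = 539 - 50 = 489$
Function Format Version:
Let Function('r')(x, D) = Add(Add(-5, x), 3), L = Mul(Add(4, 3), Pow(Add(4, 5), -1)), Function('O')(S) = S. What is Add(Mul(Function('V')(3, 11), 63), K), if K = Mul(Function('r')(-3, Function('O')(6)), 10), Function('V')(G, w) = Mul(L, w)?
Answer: 489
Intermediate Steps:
L = Rational(7, 9) (L = Mul(7, Pow(9, -1)) = Mul(7, Rational(1, 9)) = Rational(7, 9) ≈ 0.77778)
Function('r')(x, D) = Add(-2, x)
Function('V')(G, w) = Mul(Rational(7, 9), w)
K = -50 (K = Mul(Add(-2, -3), 10) = Mul(-5, 10) = -50)
Add(Mul(Function('V')(3, 11), 63), K) = Add(Mul(Mul(Rational(7, 9), 11), 63), -50) = Add(Mul(Rational(77, 9), 63), -50) = Add(539, -50) = 489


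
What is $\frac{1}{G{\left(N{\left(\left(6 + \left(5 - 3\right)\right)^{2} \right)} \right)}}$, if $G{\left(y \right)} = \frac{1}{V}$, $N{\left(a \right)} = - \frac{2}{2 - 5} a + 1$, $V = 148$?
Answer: $148$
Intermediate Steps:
$N{\left(a \right)} = 1 + \frac{2 a}{3}$ ($N{\left(a \right)} = - \frac{2}{2 - 5} a + 1 = - \frac{2}{-3} a + 1 = \left(-2\right) \left(- \frac{1}{3}\right) a + 1 = \frac{2 a}{3} + 1 = 1 + \frac{2 a}{3}$)
$G{\left(y \right)} = \frac{1}{148}$
$\frac{1}{G{\left(N{\left(\left(6 + \left(5 - 3\right)\right)^{2} \right)} \right)}} = \frac{1}{\frac{1}{148}} = 148$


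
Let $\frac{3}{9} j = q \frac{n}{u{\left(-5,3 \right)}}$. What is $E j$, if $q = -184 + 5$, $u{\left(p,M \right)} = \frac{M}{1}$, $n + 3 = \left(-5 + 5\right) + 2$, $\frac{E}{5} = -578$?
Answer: $-517310$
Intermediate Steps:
$E = -2890$ ($E = 5 \left(-578\right) = -2890$)
$n = -1$ ($n = -3 + \left(\left(-5 + 5\right) + 2\right) = -3 + \left(0 + 2\right) = -3 + 2 = -1$)
$u{\left(p,M \right)} = M$ ($u{\left(p,M \right)} = M 1 = M$)
$q = -179$
$j = 179$ ($j = 3 \left(- 179 \left(- \frac{1}{3}\right)\right) = 3 \left(- 179 \left(\left(-1\right) \frac{1}{3}\right)\right) = 3 \left(\left(-179\right) \left(- \frac{1}{3}\right)\right) = 3 \cdot \frac{179}{3} = 179$)
$E j = \left(-2890\right) 179 = -517310$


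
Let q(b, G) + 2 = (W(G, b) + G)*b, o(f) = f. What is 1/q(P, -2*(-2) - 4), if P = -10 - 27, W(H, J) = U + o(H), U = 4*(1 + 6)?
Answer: -1/1038 ≈ -0.00096339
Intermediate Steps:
U = 28 (U = 4*7 = 28)
W(H, J) = 28 + H
P = -37
q(b, G) = -2 + b*(28 + 2*G) (q(b, G) = -2 + ((28 + G) + G)*b = -2 + (28 + 2*G)*b = -2 + b*(28 + 2*G))
1/q(P, -2*(-2) - 4) = 1/(-2 + (-2*(-2) - 4)*(-37) - 37*(28 + (-2*(-2) - 4))) = 1/(-2 + (4 - 4)*(-37) - 37*(28 + (4 - 4))) = 1/(-2 + 0*(-37) - 37*(28 + 0)) = 1/(-2 + 0 - 37*28) = 1/(-2 + 0 - 1036) = 1/(-1038) = -1/1038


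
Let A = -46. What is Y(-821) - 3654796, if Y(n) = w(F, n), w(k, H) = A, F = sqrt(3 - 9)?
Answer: -3654842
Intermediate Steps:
F = I*sqrt(6) (F = sqrt(-6) = I*sqrt(6) ≈ 2.4495*I)
w(k, H) = -46
Y(n) = -46
Y(-821) - 3654796 = -46 - 3654796 = -3654842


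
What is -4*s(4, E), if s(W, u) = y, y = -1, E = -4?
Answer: 4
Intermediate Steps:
s(W, u) = -1
-4*s(4, E) = -4*(-1) = 4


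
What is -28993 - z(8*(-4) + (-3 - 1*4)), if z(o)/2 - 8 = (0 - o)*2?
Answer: -29165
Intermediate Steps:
z(o) = 16 - 4*o (z(o) = 16 + 2*((0 - o)*2) = 16 + 2*(-o*2) = 16 + 2*(-2*o) = 16 - 4*o)
-28993 - z(8*(-4) + (-3 - 1*4)) = -28993 - (16 - 4*(8*(-4) + (-3 - 1*4))) = -28993 - (16 - 4*(-32 + (-3 - 4))) = -28993 - (16 - 4*(-32 - 7)) = -28993 - (16 - 4*(-39)) = -28993 - (16 + 156) = -28993 - 1*172 = -28993 - 172 = -29165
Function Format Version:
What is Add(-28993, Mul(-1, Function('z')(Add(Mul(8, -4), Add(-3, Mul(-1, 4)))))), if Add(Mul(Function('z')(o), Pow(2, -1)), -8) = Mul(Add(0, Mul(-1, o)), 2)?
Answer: -29165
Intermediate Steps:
Function('z')(o) = Add(16, Mul(-4, o)) (Function('z')(o) = Add(16, Mul(2, Mul(Add(0, Mul(-1, o)), 2))) = Add(16, Mul(2, Mul(Mul(-1, o), 2))) = Add(16, Mul(2, Mul(-2, o))) = Add(16, Mul(-4, o)))
Add(-28993, Mul(-1, Function('z')(Add(Mul(8, -4), Add(-3, Mul(-1, 4)))))) = Add(-28993, Mul(-1, Add(16, Mul(-4, Add(Mul(8, -4), Add(-3, Mul(-1, 4))))))) = Add(-28993, Mul(-1, Add(16, Mul(-4, Add(-32, Add(-3, -4)))))) = Add(-28993, Mul(-1, Add(16, Mul(-4, Add(-32, -7))))) = Add(-28993, Mul(-1, Add(16, Mul(-4, -39)))) = Add(-28993, Mul(-1, Add(16, 156))) = Add(-28993, Mul(-1, 172)) = Add(-28993, -172) = -29165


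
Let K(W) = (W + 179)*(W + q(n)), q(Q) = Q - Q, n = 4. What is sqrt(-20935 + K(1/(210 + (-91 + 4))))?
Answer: I*sqrt(316703597)/123 ≈ 144.68*I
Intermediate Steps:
q(Q) = 0
K(W) = W*(179 + W) (K(W) = (W + 179)*(W + 0) = (179 + W)*W = W*(179 + W))
sqrt(-20935 + K(1/(210 + (-91 + 4)))) = sqrt(-20935 + (179 + 1/(210 + (-91 + 4)))/(210 + (-91 + 4))) = sqrt(-20935 + (179 + 1/(210 - 87))/(210 - 87)) = sqrt(-20935 + (179 + 1/123)/123) = sqrt(-20935 + (1/123)*(22018/123)) = sqrt(-20935 + 22018/15129) = sqrt(-316703597/15129) = I*sqrt(316703597)/123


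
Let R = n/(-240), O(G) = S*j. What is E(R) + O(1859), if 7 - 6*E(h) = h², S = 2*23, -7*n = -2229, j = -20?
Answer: -576476283/627200 ≈ -919.13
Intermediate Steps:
n = 2229/7 (n = -⅐*(-2229) = 2229/7 ≈ 318.43)
S = 46
O(G) = -920 (O(G) = 46*(-20) = -920)
R = -743/560 (R = (2229/7)/(-240) = (2229/7)*(-1/240) = -743/560 ≈ -1.3268)
E(h) = 7/6 - h²/6
E(R) + O(1859) = (7/6 - (-743/560)²/6) - 920 = (7/6 - ⅙*552049/313600) - 920 = (7/6 - 552049/1881600) - 920 = 547717/627200 - 920 = -576476283/627200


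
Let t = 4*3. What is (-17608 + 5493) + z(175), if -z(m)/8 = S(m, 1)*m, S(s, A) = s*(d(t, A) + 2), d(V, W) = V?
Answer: -3442115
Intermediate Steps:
t = 12
S(s, A) = 14*s (S(s, A) = s*(12 + 2) = s*14 = 14*s)
z(m) = -112*m² (z(m) = -8*14*m*m = -112*m²)
(-17608 + 5493) + z(175) = (-17608 + 5493) - 112*175² = -12115 - 112*30625 = -12115 - 3430000 = -3442115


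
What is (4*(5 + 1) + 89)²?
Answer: 12769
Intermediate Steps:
(4*(5 + 1) + 89)² = (4*6 + 89)² = (24 + 89)² = 113² = 12769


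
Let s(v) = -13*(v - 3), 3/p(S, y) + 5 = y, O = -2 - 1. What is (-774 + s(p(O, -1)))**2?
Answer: 2122849/4 ≈ 5.3071e+5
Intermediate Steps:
O = -3
p(S, y) = 3/(-5 + y)
s(v) = 39 - 13*v (s(v) = -13*(-3 + v) = 39 - 13*v)
(-774 + s(p(O, -1)))**2 = (-774 + (39 - 39/(-5 - 1)))**2 = (-774 + (39 - 39/(-6)))**2 = (-774 + (39 - 39*(-1)/6))**2 = (-774 + (39 - 13*(-1/2)))**2 = (-774 + (39 + 13/2))**2 = (-774 + 91/2)**2 = (-1457/2)**2 = 2122849/4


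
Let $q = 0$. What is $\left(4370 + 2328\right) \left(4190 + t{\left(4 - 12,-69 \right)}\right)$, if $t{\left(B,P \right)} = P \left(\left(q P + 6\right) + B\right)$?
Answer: $28988944$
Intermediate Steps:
$t{\left(B,P \right)} = P \left(6 + B\right)$ ($t{\left(B,P \right)} = P \left(\left(0 P + 6\right) + B\right) = P \left(\left(0 + 6\right) + B\right) = P \left(6 + B\right)$)
$\left(4370 + 2328\right) \left(4190 + t{\left(4 - 12,-69 \right)}\right) = \left(4370 + 2328\right) \left(4190 - 69 \left(6 + \left(4 - 12\right)\right)\right) = 6698 \left(4190 - 69 \left(6 + \left(4 - 12\right)\right)\right) = 6698 \left(4190 - 69 \left(6 - 8\right)\right) = 6698 \left(4190 - -138\right) = 6698 \left(4190 + 138\right) = 6698 \cdot 4328 = 28988944$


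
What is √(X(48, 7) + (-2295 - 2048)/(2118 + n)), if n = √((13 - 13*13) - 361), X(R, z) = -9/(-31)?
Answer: √(9/31 - 4343/(2118 + I*√517)) ≈ 0.008296 + 1.3267*I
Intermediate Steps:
X(R, z) = 9/31 (X(R, z) = -9*(-1/31) = 9/31)
n = I*√517 (n = √((13 - 169) - 361) = √(-156 - 361) = √(-517) = I*√517 ≈ 22.738*I)
√(X(48, 7) + (-2295 - 2048)/(2118 + n)) = √(9/31 + (-2295 - 2048)/(2118 + I*√517)) = √(9/31 - 4343/(2118 + I*√517))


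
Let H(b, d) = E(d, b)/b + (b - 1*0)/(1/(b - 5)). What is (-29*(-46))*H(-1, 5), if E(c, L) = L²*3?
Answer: 4002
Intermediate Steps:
E(c, L) = 3*L²
H(b, d) = 3*b + b*(-5 + b) (H(b, d) = (3*b²)/b + (b - 1*0)/(1/(b - 5)) = 3*b + (b + 0)/(1/(-5 + b)) = 3*b + b*(-5 + b))
(-29*(-46))*H(-1, 5) = (-29*(-46))*(-(-2 - 1)) = 1334*(-1*(-3)) = 1334*3 = 4002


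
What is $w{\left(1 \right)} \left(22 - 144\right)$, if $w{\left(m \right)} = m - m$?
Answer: $0$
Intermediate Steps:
$w{\left(m \right)} = 0$
$w{\left(1 \right)} \left(22 - 144\right) = 0 \left(22 - 144\right) = 0 \left(-122\right) = 0$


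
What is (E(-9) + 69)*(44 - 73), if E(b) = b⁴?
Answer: -192270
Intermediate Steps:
(E(-9) + 69)*(44 - 73) = ((-9)⁴ + 69)*(44 - 73) = (6561 + 69)*(-29) = 6630*(-29) = -192270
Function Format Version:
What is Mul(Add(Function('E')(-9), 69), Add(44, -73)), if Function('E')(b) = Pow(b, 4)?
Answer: -192270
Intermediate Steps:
Mul(Add(Function('E')(-9), 69), Add(44, -73)) = Mul(Add(Pow(-9, 4), 69), Add(44, -73)) = Mul(Add(6561, 69), -29) = Mul(6630, -29) = -192270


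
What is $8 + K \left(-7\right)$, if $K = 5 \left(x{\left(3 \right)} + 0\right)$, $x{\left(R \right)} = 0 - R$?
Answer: $113$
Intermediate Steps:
$x{\left(R \right)} = - R$
$K = -15$ ($K = 5 \left(\left(-1\right) 3 + 0\right) = 5 \left(-3 + 0\right) = 5 \left(-3\right) = -15$)
$8 + K \left(-7\right) = 8 - -105 = 8 + 105 = 113$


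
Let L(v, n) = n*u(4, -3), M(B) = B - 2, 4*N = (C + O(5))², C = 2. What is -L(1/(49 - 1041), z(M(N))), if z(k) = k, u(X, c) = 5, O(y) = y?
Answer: -205/4 ≈ -51.250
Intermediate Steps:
N = 49/4 (N = (2 + 5)²/4 = (¼)*7² = (¼)*49 = 49/4 ≈ 12.250)
M(B) = -2 + B
L(v, n) = 5*n (L(v, n) = n*5 = 5*n)
-L(1/(49 - 1041), z(M(N))) = -5*(-2 + 49/4) = -5*41/4 = -1*205/4 = -205/4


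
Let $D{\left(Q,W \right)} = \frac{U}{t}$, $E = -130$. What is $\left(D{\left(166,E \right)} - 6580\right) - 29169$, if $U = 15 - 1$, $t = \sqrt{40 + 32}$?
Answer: $-35749 + \frac{7 \sqrt{2}}{6} \approx -35747.0$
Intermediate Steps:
$t = 6 \sqrt{2}$ ($t = \sqrt{72} = 6 \sqrt{2} \approx 8.4853$)
$U = 14$
$D{\left(Q,W \right)} = \frac{7 \sqrt{2}}{6}$ ($D{\left(Q,W \right)} = \frac{14}{6 \sqrt{2}} = 14 \frac{\sqrt{2}}{12} = \frac{7 \sqrt{2}}{6}$)
$\left(D{\left(166,E \right)} - 6580\right) - 29169 = \left(\frac{7 \sqrt{2}}{6} - 6580\right) - 29169 = \left(-6580 + \frac{7 \sqrt{2}}{6}\right) - 29169 = -35749 + \frac{7 \sqrt{2}}{6}$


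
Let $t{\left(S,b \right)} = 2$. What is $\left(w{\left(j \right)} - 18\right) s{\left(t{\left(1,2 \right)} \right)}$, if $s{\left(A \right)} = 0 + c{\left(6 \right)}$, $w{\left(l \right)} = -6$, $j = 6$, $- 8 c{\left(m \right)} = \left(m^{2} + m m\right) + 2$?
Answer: $222$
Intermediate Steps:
$c{\left(m \right)} = - \frac{1}{4} - \frac{m^{2}}{4}$ ($c{\left(m \right)} = - \frac{\left(m^{2} + m m\right) + 2}{8} = - \frac{\left(m^{2} + m^{2}\right) + 2}{8} = - \frac{2 m^{2} + 2}{8} = - \frac{2 + 2 m^{2}}{8} = - \frac{1}{4} - \frac{m^{2}}{4}$)
$s{\left(A \right)} = - \frac{37}{4}$ ($s{\left(A \right)} = 0 - \left(\frac{1}{4} + \frac{6^{2}}{4}\right) = 0 - \frac{37}{4} = - \frac{37}{4}$)
$\left(w{\left(j \right)} - 18\right) s{\left(t{\left(1,2 \right)} \right)} = \left(-6 - 18\right) \left(- \frac{37}{4}\right) = \left(-24\right) \left(- \frac{37}{4}\right) = 222$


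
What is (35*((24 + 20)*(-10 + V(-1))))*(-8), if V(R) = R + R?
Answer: 147840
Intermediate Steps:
V(R) = 2*R
(35*((24 + 20)*(-10 + V(-1))))*(-8) = (35*((24 + 20)*(-10 + 2*(-1))))*(-8) = (35*(44*(-10 - 2)))*(-8) = (35*(44*(-12)))*(-8) = (35*(-528))*(-8) = -18480*(-8) = 147840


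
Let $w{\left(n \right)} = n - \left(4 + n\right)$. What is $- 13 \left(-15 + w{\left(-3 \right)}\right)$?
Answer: $247$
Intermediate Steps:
$w{\left(n \right)} = -4$
$- 13 \left(-15 + w{\left(-3 \right)}\right) = - 13 \left(-15 - 4\right) = \left(-13\right) \left(-19\right) = 247$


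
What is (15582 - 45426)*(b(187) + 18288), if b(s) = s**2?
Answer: -1589401908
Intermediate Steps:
(15582 - 45426)*(b(187) + 18288) = (15582 - 45426)*(187**2 + 18288) = -29844*(34969 + 18288) = -29844*53257 = -1589401908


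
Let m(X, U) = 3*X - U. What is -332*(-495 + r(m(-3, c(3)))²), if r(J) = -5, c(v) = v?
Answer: 156040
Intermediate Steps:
m(X, U) = -U + 3*X
-332*(-495 + r(m(-3, c(3)))²) = -332*(-495 + (-5)²) = -332*(-495 + 25) = -332*(-470) = 156040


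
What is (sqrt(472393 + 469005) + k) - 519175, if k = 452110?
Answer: -67065 + sqrt(941398) ≈ -66095.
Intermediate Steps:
(sqrt(472393 + 469005) + k) - 519175 = (sqrt(472393 + 469005) + 452110) - 519175 = (sqrt(941398) + 452110) - 519175 = (452110 + sqrt(941398)) - 519175 = -67065 + sqrt(941398)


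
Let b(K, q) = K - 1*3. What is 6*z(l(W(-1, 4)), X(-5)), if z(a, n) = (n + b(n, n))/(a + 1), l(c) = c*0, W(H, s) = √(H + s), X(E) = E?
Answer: -78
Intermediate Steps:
l(c) = 0
b(K, q) = -3 + K (b(K, q) = K - 3 = -3 + K)
z(a, n) = (-3 + 2*n)/(1 + a) (z(a, n) = (n + (-3 + n))/(a + 1) = (-3 + 2*n)/(1 + a))
6*z(l(W(-1, 4)), X(-5)) = 6*((-3 + 2*(-5))/(1 + 0)) = 6*((-3 - 10)/1) = 6*(1*(-13)) = 6*(-13) = -78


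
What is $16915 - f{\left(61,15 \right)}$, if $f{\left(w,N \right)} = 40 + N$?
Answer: $16860$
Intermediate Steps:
$16915 - f{\left(61,15 \right)} = 16915 - \left(40 + 15\right) = 16915 - 55 = 16860$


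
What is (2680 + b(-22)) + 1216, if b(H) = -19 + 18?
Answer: 3895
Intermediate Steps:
b(H) = -1
(2680 + b(-22)) + 1216 = (2680 - 1) + 1216 = 2679 + 1216 = 3895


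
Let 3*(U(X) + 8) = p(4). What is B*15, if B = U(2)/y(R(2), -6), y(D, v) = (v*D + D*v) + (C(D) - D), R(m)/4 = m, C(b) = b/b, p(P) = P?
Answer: 100/103 ≈ 0.97087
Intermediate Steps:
C(b) = 1
R(m) = 4*m
U(X) = -20/3 (U(X) = -8 + (⅓)*4 = -8 + 4/3 = -20/3)
y(D, v) = 1 - D + 2*D*v (y(D, v) = (v*D + D*v) + (1 - D) = (D*v + D*v) + (1 - D) = 2*D*v + (1 - D) = 1 - D + 2*D*v)
B = 20/309 (B = -20/(3*(1 - 4*2 + 2*(4*2)*(-6))) = -20/(3*(1 - 1*8 + 2*8*(-6))) = -20/(3*(1 - 8 - 96)) = -20/3/(-103) = -20/3*(-1/103) = 20/309 ≈ 0.064725)
B*15 = (20/309)*15 = 100/103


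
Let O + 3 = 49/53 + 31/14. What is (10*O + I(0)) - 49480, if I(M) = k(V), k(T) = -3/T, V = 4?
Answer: -73427373/1484 ≈ -49479.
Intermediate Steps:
O = 103/742 (O = -3 + (49/53 + 31/14) = -3 + 2329/742 = 103/742 ≈ 0.13881)
I(M) = -¾ (I(M) = -3/4 = -3*¼ = -¾)
(10*O + I(0)) - 49480 = (10*(103/742) - ¾) - 49480 = (515/371 - ¾) - 49480 = 947/1484 - 49480 = -73427373/1484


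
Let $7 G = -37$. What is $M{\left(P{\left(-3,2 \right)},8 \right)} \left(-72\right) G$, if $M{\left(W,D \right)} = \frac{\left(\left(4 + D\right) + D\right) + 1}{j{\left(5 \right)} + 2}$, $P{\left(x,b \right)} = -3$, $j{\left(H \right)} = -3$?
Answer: $-7992$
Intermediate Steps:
$M{\left(W,D \right)} = -5 - 2 D$ ($M{\left(W,D \right)} = \frac{\left(\left(4 + D\right) + D\right) + 1}{-3 + 2} = \frac{\left(4 + 2 D\right) + 1}{-1} = \left(5 + 2 D\right) \left(-1\right) = -5 - 2 D$)
$G = - \frac{37}{7}$ ($G = \frac{1}{7} \left(-37\right) = - \frac{37}{7} \approx -5.2857$)
$M{\left(P{\left(-3,2 \right)},8 \right)} \left(-72\right) G = \left(-5 - 16\right) \left(-72\right) \left(- \frac{37}{7}\right) = \left(-21\right) \left(-72\right) \left(- \frac{37}{7}\right) = 1512 \left(- \frac{37}{7}\right) = -7992$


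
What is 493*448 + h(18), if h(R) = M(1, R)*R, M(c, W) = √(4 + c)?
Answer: 220864 + 18*√5 ≈ 2.2090e+5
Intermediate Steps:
h(R) = R*√5 (h(R) = √(4 + 1)*R = √5*R = R*√5)
493*448 + h(18) = 493*448 + 18*√5 = 220864 + 18*√5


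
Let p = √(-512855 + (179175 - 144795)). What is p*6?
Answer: 30*I*√19139 ≈ 4150.3*I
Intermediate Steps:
p = 5*I*√19139 (p = √(-512855 + 34380) = √(-478475) = 5*I*√19139 ≈ 691.72*I)
p*6 = (5*I*√19139)*6 = 30*I*√19139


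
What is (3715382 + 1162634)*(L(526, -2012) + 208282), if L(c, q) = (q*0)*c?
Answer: 1016002928512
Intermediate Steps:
L(c, q) = 0 (L(c, q) = 0*c = 0)
(3715382 + 1162634)*(L(526, -2012) + 208282) = (3715382 + 1162634)*(0 + 208282) = 4878016*208282 = 1016002928512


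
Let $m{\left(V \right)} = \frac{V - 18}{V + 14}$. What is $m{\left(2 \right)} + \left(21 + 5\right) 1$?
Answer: $25$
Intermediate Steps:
$m{\left(V \right)} = \frac{-18 + V}{14 + V}$
$m{\left(2 \right)} + \left(21 + 5\right) 1 = \frac{-18 + 2}{14 + 2} + \left(21 + 5\right) 1 = \frac{1}{16} \left(-16\right) + 26 \cdot 1 = \frac{1}{16} \left(-16\right) + 26 = -1 + 26 = 25$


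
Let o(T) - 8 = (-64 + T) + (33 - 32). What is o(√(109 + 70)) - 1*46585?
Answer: -46640 + √179 ≈ -46627.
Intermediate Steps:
o(T) = -55 + T (o(T) = 8 + ((-64 + T) + (33 - 32)) = 8 + ((-64 + T) + 1) = 8 + (-63 + T) = -55 + T)
o(√(109 + 70)) - 1*46585 = (-55 + √(109 + 70)) - 1*46585 = (-55 + √179) - 46585 = -46640 + √179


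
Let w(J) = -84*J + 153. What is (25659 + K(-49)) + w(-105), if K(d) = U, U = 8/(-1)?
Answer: 34624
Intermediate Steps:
U = -8 (U = 8*(-1) = -8)
w(J) = 153 - 84*J
K(d) = -8
(25659 + K(-49)) + w(-105) = (25659 - 8) + (153 - 84*(-105)) = 25651 + (153 + 8820) = 25651 + 8973 = 34624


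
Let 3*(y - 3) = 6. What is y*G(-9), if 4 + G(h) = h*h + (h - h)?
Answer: 385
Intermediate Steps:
y = 5 (y = 3 + (⅓)*6 = 3 + 2 = 5)
G(h) = -4 + h² (G(h) = -4 + (h*h + (h - h)) = -4 + (h² + 0) = -4 + h²)
y*G(-9) = 5*(-4 + (-9)²) = 5*(-4 + 81) = 5*77 = 385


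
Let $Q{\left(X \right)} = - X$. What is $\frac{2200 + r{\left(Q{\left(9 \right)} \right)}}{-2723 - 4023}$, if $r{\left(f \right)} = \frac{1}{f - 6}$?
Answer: $- \frac{32999}{101190} \approx -0.32611$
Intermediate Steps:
$r{\left(f \right)} = \frac{1}{-6 + f}$
$\frac{2200 + r{\left(Q{\left(9 \right)} \right)}}{-2723 - 4023} = \frac{2200 + \frac{1}{-6 - 9}}{-2723 - 4023} = \frac{2200 + \frac{1}{-6 - 9}}{-6746} = \left(2200 + \frac{1}{-15}\right) \left(- \frac{1}{6746}\right) = \left(2200 - \frac{1}{15}\right) \left(- \frac{1}{6746}\right) = \frac{32999}{15} \left(- \frac{1}{6746}\right) = - \frac{32999}{101190}$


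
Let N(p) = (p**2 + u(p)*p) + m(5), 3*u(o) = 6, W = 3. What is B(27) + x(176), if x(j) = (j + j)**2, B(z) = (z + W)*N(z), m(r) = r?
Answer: 147544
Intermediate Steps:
u(o) = 2 (u(o) = (1/3)*6 = 2)
N(p) = 5 + p**2 + 2*p (N(p) = (p**2 + 2*p) + 5 = 5 + p**2 + 2*p)
B(z) = (3 + z)*(5 + z**2 + 2*z) (B(z) = (z + 3)*(5 + z**2 + 2*z) = (3 + z)*(5 + z**2 + 2*z))
x(j) = 4*j**2 (x(j) = (2*j)**2 = 4*j**2)
B(27) + x(176) = (3 + 27)*(5 + 27**2 + 2*27) + 4*176**2 = 30*(5 + 729 + 54) + 4*30976 = 30*788 + 123904 = 23640 + 123904 = 147544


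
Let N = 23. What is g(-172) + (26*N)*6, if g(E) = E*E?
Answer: 33172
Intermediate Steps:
g(E) = E²
g(-172) + (26*N)*6 = (-172)² + (26*23)*6 = 29584 + 598*6 = 29584 + 3588 = 33172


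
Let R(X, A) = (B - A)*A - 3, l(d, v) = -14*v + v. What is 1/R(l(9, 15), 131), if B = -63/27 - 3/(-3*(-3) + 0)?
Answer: -3/52540 ≈ -5.7099e-5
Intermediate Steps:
B = -8/3 (B = -63*1/27 - 3/(9 + 0) = -7/3 - 3/9 = -7/3 - 3*⅑ = -7/3 - ⅓ = -8/3 ≈ -2.6667)
l(d, v) = -13*v
R(X, A) = -3 + A*(-8/3 - A) (R(X, A) = (-8/3 - A)*A - 3 = A*(-8/3 - A) - 3 = -3 + A*(-8/3 - A))
1/R(l(9, 15), 131) = 1/(-3 - 1*131² - 8/3*131) = 1/(-3 - 1*17161 - 1048/3) = 1/(-3 - 17161 - 1048/3) = 1/(-52540/3) = -3/52540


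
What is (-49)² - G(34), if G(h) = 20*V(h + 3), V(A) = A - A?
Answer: 2401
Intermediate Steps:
V(A) = 0
G(h) = 0 (G(h) = 20*0 = 0)
(-49)² - G(34) = (-49)² - 1*0 = 2401 + 0 = 2401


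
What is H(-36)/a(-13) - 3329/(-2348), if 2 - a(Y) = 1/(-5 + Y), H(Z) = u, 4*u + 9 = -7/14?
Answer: 5699/21719 ≈ 0.26240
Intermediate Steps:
u = -19/8 (u = -9/4 + (-7/14)/4 = -9/4 + (-7*1/14)/4 = -9/4 + (1/4)*(-1/2) = -9/4 - 1/8 = -19/8 ≈ -2.3750)
H(Z) = -19/8
a(Y) = 2 - 1/(-5 + Y)
H(-36)/a(-13) - 3329/(-2348) = -19*(-5 - 13)/(-11 + 2*(-13))/8 - 3329/(-2348) = -19*(-18/(-11 - 26))/8 - 3329*(-1/2348) = -19/(8*((-1/18*(-37)))) + 3329/2348 = -19/(8*37/18) + 3329/2348 = -19/8*18/37 + 3329/2348 = -171/148 + 3329/2348 = 5699/21719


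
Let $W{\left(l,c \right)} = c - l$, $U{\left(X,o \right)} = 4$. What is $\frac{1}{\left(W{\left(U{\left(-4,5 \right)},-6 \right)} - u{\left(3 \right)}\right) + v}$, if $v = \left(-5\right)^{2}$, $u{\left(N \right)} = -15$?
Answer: $\frac{1}{30} \approx 0.033333$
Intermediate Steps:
$v = 25$
$\frac{1}{\left(W{\left(U{\left(-4,5 \right)},-6 \right)} - u{\left(3 \right)}\right) + v} = \frac{1}{\left(\left(-6 - 4\right) - -15\right) + 25} = \frac{1}{\left(\left(-6 - 4\right) + 15\right) + 25} = \frac{1}{\left(-10 + 15\right) + 25} = \frac{1}{5 + 25} = \frac{1}{30}$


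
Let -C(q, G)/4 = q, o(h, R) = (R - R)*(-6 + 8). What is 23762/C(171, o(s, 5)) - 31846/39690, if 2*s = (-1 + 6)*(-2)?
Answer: -26802679/754110 ≈ -35.542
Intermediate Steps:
s = -5 (s = ((-1 + 6)*(-2))/2 = (5*(-2))/2 = (1/2)*(-10) = -5)
o(h, R) = 0 (o(h, R) = 0*2 = 0)
C(q, G) = -4*q
23762/C(171, o(s, 5)) - 31846/39690 = 23762/((-4*171)) - 31846/39690 = 23762/(-684) - 31846*1/39690 = 23762*(-1/684) - 15923/19845 = -11881/342 - 15923/19845 = -26802679/754110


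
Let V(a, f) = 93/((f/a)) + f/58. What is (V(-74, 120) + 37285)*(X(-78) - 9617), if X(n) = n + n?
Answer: -7276920869/20 ≈ -3.6385e+8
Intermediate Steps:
V(a, f) = f/58 + 93*a/f (V(a, f) = 93*(a/f) + f*(1/58) = 93*a/f + f/58 = f/58 + 93*a/f)
X(n) = 2*n
(V(-74, 120) + 37285)*(X(-78) - 9617) = (((1/58)*120 + 93*(-74)/120) + 37285)*(2*(-78) - 9617) = ((60/29 + 93*(-74)*(1/120)) + 37285)*(-156 - 9617) = ((60/29 - 1147/20) + 37285)*(-9773) = (-32063/580 + 37285)*(-9773) = (21593237/580)*(-9773) = -7276920869/20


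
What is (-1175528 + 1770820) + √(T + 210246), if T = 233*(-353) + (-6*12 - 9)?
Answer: 595292 + 2*√31979 ≈ 5.9565e+5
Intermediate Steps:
T = -82330 (T = -82249 + (-72 - 9) = -82249 - 81 = -82330)
(-1175528 + 1770820) + √(T + 210246) = (-1175528 + 1770820) + √(-82330 + 210246) = 595292 + √127916 = 595292 + 2*√31979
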